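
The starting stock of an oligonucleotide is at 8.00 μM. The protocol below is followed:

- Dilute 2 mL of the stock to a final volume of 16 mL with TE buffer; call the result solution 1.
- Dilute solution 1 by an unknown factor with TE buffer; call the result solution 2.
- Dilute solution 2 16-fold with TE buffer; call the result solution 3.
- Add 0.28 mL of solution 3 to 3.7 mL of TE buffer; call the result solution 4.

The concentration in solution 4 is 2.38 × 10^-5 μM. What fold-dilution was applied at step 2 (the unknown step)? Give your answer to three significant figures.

Step 1: 2 mL brought to 16 mL → factor 16/2 = 8
Step 2: unknown factor x
Step 3: 16-fold → factor 16
Step 4: 0.28 mL + 3.7 mL = 3.98 mL total → factor 3.98/0.28 = 14.214
Product of known-step factors = 1819.4
Overall factor = 8.00 μM / (2.38 × 10^-5 μM) = 3.3613 × 10^5
x = 3.3613 × 10^5 / 1819.4 = 185

185-fold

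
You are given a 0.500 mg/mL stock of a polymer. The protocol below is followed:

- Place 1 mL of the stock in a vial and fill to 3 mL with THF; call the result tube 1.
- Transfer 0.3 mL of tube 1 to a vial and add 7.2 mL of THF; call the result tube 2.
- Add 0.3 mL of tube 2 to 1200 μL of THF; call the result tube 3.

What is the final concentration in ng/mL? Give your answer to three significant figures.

1.33 × 10^3 ng/mL

Step 1: 1 mL brought to 3 mL → factor 3/1 = 3
Step 2: 0.3 mL + 7.2 mL = 7.5 mL total → factor 7.5/0.3 = 25
Step 3: 0.3 mL + 1200 μL = 1.5 mL total → factor 1.5/0.3 = 5
Overall dilution factor = 3 × 25 × 5 = 375
Final = 0.500 mg/mL / 375 = 0.001333 mg/mL = 1.33 × 10^3 ng/mL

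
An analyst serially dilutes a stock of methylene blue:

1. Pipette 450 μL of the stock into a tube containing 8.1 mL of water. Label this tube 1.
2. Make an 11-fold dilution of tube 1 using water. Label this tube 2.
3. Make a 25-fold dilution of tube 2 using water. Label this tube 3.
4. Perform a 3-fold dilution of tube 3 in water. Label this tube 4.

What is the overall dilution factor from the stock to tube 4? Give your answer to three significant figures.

1.57 × 10^4

Step 1: 450 μL + 8.1 mL = 8550 μL total → factor 8550/450 = 19
Step 2: 11-fold → factor 11
Step 3: 25-fold → factor 25
Step 4: 3-fold → factor 3
Overall dilution factor = 19 × 11 × 25 × 3 = 15675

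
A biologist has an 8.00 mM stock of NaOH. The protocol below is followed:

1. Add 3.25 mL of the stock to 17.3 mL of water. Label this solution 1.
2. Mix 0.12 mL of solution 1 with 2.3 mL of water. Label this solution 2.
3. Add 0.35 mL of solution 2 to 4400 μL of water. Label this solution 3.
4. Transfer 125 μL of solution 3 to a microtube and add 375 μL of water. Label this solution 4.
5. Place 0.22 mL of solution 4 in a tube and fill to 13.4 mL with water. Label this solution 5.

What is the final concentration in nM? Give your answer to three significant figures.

19.0 nM

Step 1: 3.25 mL + 17.3 mL = 20.55 mL total → factor 20.55/3.25 = 6.3231
Step 2: 0.12 mL + 2.3 mL = 2.42 mL total → factor 2.42/0.12 = 20.167
Step 3: 0.35 mL + 4400 μL = 4.75 mL total → factor 4.75/0.35 = 13.571
Step 4: 125 μL + 375 μL = 500 μL total → factor 500/125 = 4
Step 5: 0.22 mL brought to 13.4 mL → factor 13.4/0.22 = 60.909
Overall dilution factor = 6.3231 × 20.167 × 13.571 × 4 × 60.909 = 4.2163 × 10^5
Final = 8.00 mM / 4.2163 × 10^5 = 1.897 × 10^-5 mM = 19.0 nM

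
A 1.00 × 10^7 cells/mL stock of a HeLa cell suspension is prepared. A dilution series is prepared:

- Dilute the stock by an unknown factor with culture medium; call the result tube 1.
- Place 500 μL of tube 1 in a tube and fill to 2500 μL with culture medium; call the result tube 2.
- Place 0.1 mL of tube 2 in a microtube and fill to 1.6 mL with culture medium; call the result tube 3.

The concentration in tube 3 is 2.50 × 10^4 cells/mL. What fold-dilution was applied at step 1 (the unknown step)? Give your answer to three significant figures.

5.00-fold

Step 1: unknown factor x
Step 2: 500 μL brought to 2500 μL → factor 2500/500 = 5
Step 3: 0.1 mL brought to 1.6 mL → factor 1.6/0.1 = 16
Product of known-step factors = 80
Overall factor = 1.00 × 10^7 cells/mL / (2.50 × 10^4 cells/mL) = 400
x = 400 / 80 = 5.00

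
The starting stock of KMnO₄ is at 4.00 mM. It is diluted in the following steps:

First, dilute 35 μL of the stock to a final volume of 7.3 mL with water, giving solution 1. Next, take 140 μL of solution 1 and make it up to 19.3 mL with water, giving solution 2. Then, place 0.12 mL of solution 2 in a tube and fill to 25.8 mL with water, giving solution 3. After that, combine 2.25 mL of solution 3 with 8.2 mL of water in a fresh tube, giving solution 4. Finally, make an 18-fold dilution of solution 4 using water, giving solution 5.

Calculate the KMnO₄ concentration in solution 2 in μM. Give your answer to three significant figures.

Step 1: 35 μL brought to 7.3 mL → factor 7300/35 = 208.57
Step 2: 140 μL brought to 19.3 mL → factor 19300/140 = 137.86
Dilution factor through solution 2 = 208.57 × 137.86 = 28753
[solution 2] = 4.00 mM / 28753 = 0.0001391 mM = 0.139 μM

0.139 μM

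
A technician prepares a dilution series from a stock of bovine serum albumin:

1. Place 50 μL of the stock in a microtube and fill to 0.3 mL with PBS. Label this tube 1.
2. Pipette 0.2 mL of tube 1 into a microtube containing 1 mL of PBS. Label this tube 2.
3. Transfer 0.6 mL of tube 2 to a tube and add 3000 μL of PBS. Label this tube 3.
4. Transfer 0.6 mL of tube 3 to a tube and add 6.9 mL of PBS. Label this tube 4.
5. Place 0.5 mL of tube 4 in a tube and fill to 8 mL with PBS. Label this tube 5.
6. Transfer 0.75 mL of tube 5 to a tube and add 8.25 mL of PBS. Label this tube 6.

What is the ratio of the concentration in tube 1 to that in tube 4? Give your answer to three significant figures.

Step 1: 50 μL brought to 0.3 mL → factor 300/50 = 6
Step 2: 0.2 mL + 1 mL = 1.2 mL total → factor 1.2/0.2 = 6
Step 3: 0.6 mL + 3000 μL = 3.6 mL total → factor 3.6/0.6 = 6
Step 4: 0.6 mL + 6.9 mL = 7.5 mL total → factor 7.5/0.6 = 12.5
Dilution factor to tube 1 = 6; to tube 4 = 2700
[tube 1]/[tube 4] = (factor to tube 4)/(factor to tube 1) = 2700/6 = 450

450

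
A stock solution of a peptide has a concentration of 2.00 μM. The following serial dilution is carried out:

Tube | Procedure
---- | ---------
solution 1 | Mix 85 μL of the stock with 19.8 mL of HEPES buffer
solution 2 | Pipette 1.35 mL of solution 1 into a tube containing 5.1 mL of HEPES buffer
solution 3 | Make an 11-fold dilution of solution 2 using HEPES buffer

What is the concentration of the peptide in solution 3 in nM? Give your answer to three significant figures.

0.163 nM

Step 1: 85 μL + 19.8 mL = 19885 μL total → factor 19885/85 = 233.94
Step 2: 1.35 mL + 5.1 mL = 6.45 mL total → factor 6.45/1.35 = 4.7778
Step 3: 11-fold → factor 11
Overall dilution factor = 233.94 × 4.7778 × 11 = 12295
Final = 2.00 μM / 12295 = 0.0001627 μM = 0.163 nM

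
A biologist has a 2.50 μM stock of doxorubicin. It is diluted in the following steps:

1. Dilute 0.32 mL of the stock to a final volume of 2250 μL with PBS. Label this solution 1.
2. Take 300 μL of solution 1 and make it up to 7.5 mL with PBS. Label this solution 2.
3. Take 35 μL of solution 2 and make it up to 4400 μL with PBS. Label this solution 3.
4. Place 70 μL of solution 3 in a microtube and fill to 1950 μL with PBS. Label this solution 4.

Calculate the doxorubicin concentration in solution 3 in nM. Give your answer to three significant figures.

Step 1: 0.32 mL brought to 2250 μL → factor 2.25/0.32 = 7.0312
Step 2: 300 μL brought to 7.5 mL → factor 7500/300 = 25
Step 3: 35 μL brought to 4400 μL → factor 4400/35 = 125.71
Dilution factor through solution 3 = 7.0312 × 25 × 125.71 = 22098
[solution 3] = 2.50 μM / 22098 = 0.0001131 μM = 0.113 nM

0.113 nM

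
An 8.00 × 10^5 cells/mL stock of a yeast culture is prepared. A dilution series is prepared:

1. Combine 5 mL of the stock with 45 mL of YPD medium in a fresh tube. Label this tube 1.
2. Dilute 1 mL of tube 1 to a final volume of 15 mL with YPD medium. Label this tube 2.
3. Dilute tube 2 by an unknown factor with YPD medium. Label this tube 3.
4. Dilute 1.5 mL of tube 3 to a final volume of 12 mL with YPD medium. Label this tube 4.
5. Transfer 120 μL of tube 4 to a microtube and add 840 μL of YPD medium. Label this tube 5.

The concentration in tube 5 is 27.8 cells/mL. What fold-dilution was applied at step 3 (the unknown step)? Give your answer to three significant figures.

Step 1: 5 mL + 45 mL = 50 mL total → factor 50/5 = 10
Step 2: 1 mL brought to 15 mL → factor 15/1 = 15
Step 3: unknown factor x
Step 4: 1.5 mL brought to 12 mL → factor 12/1.5 = 8
Step 5: 120 μL + 840 μL = 960 μL total → factor 960/120 = 8
Product of known-step factors = 9600
Overall factor = 8.00 × 10^5 cells/mL / (27.8 cells/mL) = 28777
x = 28777 / 9600 = 3.00

3.00-fold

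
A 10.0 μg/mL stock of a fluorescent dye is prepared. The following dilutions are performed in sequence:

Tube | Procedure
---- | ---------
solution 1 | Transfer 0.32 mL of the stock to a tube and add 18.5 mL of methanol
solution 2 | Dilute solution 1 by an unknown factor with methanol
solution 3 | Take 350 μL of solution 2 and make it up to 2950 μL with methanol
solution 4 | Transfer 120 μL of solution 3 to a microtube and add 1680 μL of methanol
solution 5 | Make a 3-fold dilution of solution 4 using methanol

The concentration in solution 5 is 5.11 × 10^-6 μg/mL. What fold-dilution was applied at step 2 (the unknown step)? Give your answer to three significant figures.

Step 1: 0.32 mL + 18.5 mL = 18.82 mL total → factor 18.82/0.32 = 58.812
Step 2: unknown factor x
Step 3: 350 μL brought to 2950 μL → factor 2950/350 = 8.4286
Step 4: 120 μL + 1680 μL = 1800 μL total → factor 1800/120 = 15
Step 5: 3-fold → factor 3
Product of known-step factors = 22307
Overall factor = 10.0 μg/mL / (5.11 × 10^-6 μg/mL) = 1.9569 × 10^6
x = 1.9569 × 10^6 / 22307 = 87.7

87.7-fold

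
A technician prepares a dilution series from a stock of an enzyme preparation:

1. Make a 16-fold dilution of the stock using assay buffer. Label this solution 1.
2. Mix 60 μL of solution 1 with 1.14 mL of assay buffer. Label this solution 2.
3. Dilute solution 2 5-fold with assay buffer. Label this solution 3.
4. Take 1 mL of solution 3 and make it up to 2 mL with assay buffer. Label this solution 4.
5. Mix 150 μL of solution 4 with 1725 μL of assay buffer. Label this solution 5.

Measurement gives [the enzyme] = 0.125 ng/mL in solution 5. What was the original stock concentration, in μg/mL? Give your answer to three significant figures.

5.00 μg/mL

Step 1: 16-fold → factor 16
Step 2: 60 μL + 1.14 mL = 1200 μL total → factor 1200/60 = 20
Step 3: 5-fold → factor 5
Step 4: 1 mL brought to 2 mL → factor 2/1 = 2
Step 5: 150 μL + 1725 μL = 1875 μL total → factor 1875/150 = 12.5
Overall dilution factor = 16 × 20 × 5 × 2 × 12.5 = 40000
Stock = 0.125 ng/mL × 40000 = 5000 ng/mL = 5.00 μg/mL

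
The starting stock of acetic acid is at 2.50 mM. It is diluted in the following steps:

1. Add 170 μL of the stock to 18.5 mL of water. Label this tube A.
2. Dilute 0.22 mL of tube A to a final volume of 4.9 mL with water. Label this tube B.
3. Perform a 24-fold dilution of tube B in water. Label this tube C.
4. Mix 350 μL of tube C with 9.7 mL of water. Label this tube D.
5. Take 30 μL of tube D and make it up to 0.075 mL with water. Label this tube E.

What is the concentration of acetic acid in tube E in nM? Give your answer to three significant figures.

Step 1: 170 μL + 18.5 mL = 18670 μL total → factor 18670/170 = 109.82
Step 2: 0.22 mL brought to 4.9 mL → factor 4.9/0.22 = 22.273
Step 3: 24-fold → factor 24
Step 4: 350 μL + 9.7 mL = 10050 μL total → factor 10050/350 = 28.714
Step 5: 30 μL brought to 0.075 mL → factor 75/30 = 2.5
Overall dilution factor = 109.82 × 22.273 × 24 × 28.714 × 2.5 = 4.2142 × 10^6
Final = 2.50 mM / 4.2142 × 10^6 = 5.932 × 10^-7 mM = 0.593 nM

0.593 nM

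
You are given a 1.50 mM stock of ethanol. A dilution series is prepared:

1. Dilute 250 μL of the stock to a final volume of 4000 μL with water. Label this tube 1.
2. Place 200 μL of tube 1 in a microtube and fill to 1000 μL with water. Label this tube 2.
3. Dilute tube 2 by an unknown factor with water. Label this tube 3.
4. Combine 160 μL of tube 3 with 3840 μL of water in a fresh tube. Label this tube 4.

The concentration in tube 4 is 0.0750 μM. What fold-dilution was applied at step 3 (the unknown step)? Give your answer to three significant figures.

10.0-fold

Step 1: 250 μL brought to 4000 μL → factor 4000/250 = 16
Step 2: 200 μL brought to 1000 μL → factor 1000/200 = 5
Step 3: unknown factor x
Step 4: 160 μL + 3840 μL = 4000 μL total → factor 4000/160 = 25
Product of known-step factors = 2000
Overall factor = 1.50 mM / (0.0750 μM) = 20000
x = 20000 / 2000 = 10.0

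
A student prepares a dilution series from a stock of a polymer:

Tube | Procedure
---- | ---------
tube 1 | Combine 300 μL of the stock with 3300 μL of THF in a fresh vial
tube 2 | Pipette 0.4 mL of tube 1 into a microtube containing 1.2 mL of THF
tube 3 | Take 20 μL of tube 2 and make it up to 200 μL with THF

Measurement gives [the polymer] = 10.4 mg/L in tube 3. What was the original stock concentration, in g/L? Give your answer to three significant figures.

Step 1: 300 μL + 3300 μL = 3600 μL total → factor 3600/300 = 12
Step 2: 0.4 mL + 1.2 mL = 1.6 mL total → factor 1.6/0.4 = 4
Step 3: 20 μL brought to 200 μL → factor 200/20 = 10
Overall dilution factor = 12 × 4 × 10 = 480
Stock = 10.4 mg/L × 480 = 4992 mg/L = 4.99 g/L

4.99 g/L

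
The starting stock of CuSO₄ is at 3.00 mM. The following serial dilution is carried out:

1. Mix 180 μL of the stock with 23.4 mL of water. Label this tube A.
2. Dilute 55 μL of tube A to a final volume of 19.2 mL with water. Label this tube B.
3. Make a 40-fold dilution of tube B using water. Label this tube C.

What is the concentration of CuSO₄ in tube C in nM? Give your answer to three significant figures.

Step 1: 180 μL + 23.4 mL = 23580 μL total → factor 23580/180 = 131
Step 2: 55 μL brought to 19.2 mL → factor 19200/55 = 349.09
Step 3: 40-fold → factor 40
Overall dilution factor = 131 × 349.09 × 40 = 1.8292 × 10^6
Final = 3.00 mM / 1.8292 × 10^6 = 1.640 × 10^-6 mM = 1.64 nM

1.64 nM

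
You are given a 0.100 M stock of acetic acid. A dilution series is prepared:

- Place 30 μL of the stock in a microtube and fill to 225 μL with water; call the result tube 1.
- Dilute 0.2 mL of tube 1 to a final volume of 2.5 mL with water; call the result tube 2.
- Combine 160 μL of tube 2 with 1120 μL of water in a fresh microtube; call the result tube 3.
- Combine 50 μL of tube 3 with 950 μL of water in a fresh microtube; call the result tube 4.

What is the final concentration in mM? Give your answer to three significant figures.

Step 1: 30 μL brought to 225 μL → factor 225/30 = 7.5
Step 2: 0.2 mL brought to 2.5 mL → factor 2.5/0.2 = 12.5
Step 3: 160 μL + 1120 μL = 1280 μL total → factor 1280/160 = 8
Step 4: 50 μL + 950 μL = 1000 μL total → factor 1000/50 = 20
Overall dilution factor = 7.5 × 12.5 × 8 × 20 = 15000
Final = 0.100 M / 15000 = 6.667 × 10^-6 M = 0.00667 mM

0.00667 mM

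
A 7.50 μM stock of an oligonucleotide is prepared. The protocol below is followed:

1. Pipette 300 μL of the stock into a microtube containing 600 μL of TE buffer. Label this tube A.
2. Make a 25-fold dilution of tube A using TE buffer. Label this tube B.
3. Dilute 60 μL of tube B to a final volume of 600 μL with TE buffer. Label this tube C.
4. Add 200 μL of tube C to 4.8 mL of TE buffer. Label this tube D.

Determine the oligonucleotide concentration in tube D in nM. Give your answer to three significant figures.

Step 1: 300 μL + 600 μL = 900 μL total → factor 900/300 = 3
Step 2: 25-fold → factor 25
Step 3: 60 μL brought to 600 μL → factor 600/60 = 10
Step 4: 200 μL + 4.8 mL = 5000 μL total → factor 5000/200 = 25
Overall dilution factor = 3 × 25 × 10 × 25 = 18750
Final = 7.50 μM / 18750 = 0.0004000 μM = 0.400 nM

0.400 nM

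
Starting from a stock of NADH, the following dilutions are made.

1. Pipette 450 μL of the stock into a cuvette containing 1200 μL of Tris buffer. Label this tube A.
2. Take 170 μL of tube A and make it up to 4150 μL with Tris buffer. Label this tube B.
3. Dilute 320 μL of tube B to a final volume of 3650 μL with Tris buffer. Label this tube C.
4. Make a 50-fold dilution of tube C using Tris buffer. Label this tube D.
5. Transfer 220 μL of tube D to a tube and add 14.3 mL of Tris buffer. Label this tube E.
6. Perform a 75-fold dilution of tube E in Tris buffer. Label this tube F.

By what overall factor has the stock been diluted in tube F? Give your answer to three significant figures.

Step 1: 450 μL + 1200 μL = 1650 μL total → factor 1650/450 = 3.6667
Step 2: 170 μL brought to 4150 μL → factor 4150/170 = 24.412
Step 3: 320 μL brought to 3650 μL → factor 3650/320 = 11.406
Step 4: 50-fold → factor 50
Step 5: 220 μL + 14.3 mL = 14520 μL total → factor 14520/220 = 66
Step 6: 75-fold → factor 75
Overall dilution factor = 3.6667 × 24.412 × 11.406 × 50 × 66 × 75 = 2.5269 × 10^8

2.53 × 10^8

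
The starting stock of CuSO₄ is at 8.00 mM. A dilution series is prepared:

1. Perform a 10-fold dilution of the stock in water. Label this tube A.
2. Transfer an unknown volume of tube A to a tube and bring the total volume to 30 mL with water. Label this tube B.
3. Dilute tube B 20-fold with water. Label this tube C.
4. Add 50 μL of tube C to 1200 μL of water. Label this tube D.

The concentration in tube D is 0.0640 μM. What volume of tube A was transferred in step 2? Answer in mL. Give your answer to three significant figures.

Step 1: 10-fold → factor 10
Step 2: v brought to 30 mL → factor = 30 mL/v
Step 3: 20-fold → factor 20
Step 4: 50 μL + 1200 μL = 1250 μL total → factor 1250/50 = 25
Product of known-step factors = 5000
Overall factor = 8.00 mM / (0.0640 μM) = 1.25 × 10^5
Step-2 factor = 1.25 × 10^5 / 5000 = 25
v = 30 mL / 25 = 1.20 mL

1.20 mL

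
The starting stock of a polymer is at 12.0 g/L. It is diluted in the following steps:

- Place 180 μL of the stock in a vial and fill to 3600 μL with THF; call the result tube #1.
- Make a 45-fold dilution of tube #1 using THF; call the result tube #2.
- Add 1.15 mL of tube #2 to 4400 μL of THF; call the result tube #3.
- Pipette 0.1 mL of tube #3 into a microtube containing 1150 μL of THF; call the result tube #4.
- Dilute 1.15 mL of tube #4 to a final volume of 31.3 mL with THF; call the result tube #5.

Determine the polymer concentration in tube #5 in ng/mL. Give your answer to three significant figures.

8.12 ng/mL

Step 1: 180 μL brought to 3600 μL → factor 3600/180 = 20
Step 2: 45-fold → factor 45
Step 3: 1.15 mL + 4400 μL = 5.55 mL total → factor 5.55/1.15 = 4.8261
Step 4: 0.1 mL + 1150 μL = 1.25 mL total → factor 1.25/0.1 = 12.5
Step 5: 1.15 mL brought to 31.3 mL → factor 31.3/1.15 = 27.217
Overall dilution factor = 20 × 45 × 4.8261 × 12.5 × 27.217 = 1.4777 × 10^6
Final = 12.0 g/L / 1.4777 × 10^6 = 8.121 × 10^-6 g/L = 8.12 ng/mL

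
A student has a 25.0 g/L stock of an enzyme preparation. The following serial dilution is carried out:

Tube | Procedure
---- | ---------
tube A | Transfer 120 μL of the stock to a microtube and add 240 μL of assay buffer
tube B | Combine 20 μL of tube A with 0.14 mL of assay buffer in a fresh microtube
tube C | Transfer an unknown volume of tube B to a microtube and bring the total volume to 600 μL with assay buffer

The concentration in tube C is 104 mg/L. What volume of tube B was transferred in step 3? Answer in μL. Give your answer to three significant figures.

Step 1: 120 μL + 240 μL = 360 μL total → factor 360/120 = 3
Step 2: 20 μL + 0.14 mL = 160 μL total → factor 160/20 = 8
Step 3: v brought to 600 μL → factor = 600 μL/v
Product of known-step factors = 24
Overall factor = 25.0 g/L / (104 mg/L) = 240.38
Step-3 factor = 240.38 / 24 = 10.016
v = 600 μL / 10.016 = 59.9 μL

59.9 μL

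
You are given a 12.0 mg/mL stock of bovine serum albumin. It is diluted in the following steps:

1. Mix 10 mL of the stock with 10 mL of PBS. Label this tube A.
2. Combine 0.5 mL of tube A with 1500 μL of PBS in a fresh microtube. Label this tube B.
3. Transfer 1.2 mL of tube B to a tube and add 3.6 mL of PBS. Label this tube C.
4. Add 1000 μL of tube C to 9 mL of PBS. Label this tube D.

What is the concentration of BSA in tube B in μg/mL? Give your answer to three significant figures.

Step 1: 10 mL + 10 mL = 20 mL total → factor 20/10 = 2
Step 2: 0.5 mL + 1500 μL = 2 mL total → factor 2/0.5 = 4
Dilution factor through tube B = 2 × 4 = 8
[tube B] = 12.0 mg/mL / 8 = 1.500 mg/mL = 1.50 × 10^3 μg/mL

1.50 × 10^3 μg/mL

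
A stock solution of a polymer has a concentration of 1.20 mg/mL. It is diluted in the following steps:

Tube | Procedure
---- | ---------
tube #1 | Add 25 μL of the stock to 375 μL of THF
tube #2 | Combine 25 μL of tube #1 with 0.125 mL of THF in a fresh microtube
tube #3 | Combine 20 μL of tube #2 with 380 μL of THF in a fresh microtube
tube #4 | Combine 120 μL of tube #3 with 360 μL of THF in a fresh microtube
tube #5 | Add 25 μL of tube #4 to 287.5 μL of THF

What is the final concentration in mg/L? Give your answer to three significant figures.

0.0125 mg/L

Step 1: 25 μL + 375 μL = 400 μL total → factor 400/25 = 16
Step 2: 25 μL + 0.125 mL = 150 μL total → factor 150/25 = 6
Step 3: 20 μL + 380 μL = 400 μL total → factor 400/20 = 20
Step 4: 120 μL + 360 μL = 480 μL total → factor 480/120 = 4
Step 5: 25 μL + 287.5 μL = 312.5 μL total → factor 312.5/25 = 12.5
Overall dilution factor = 16 × 6 × 20 × 4 × 12.5 = 96000
Final = 1.20 mg/mL / 96000 = 1.250 × 10^-5 mg/mL = 0.0125 mg/L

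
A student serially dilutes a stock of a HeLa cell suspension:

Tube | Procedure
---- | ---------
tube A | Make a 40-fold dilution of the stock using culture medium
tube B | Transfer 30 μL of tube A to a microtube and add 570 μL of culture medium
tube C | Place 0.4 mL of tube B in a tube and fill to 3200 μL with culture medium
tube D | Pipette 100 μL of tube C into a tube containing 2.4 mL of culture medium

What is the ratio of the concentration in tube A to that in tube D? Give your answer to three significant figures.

4.00 × 10^3

Step 1: 40-fold → factor 40
Step 2: 30 μL + 570 μL = 600 μL total → factor 600/30 = 20
Step 3: 0.4 mL brought to 3200 μL → factor 3.2/0.4 = 8
Step 4: 100 μL + 2.4 mL = 2500 μL total → factor 2500/100 = 25
Dilution factor to tube A = 40; to tube D = 1.6 × 10^5
[tube A]/[tube D] = (factor to tube D)/(factor to tube A) = 1.6 × 10^5/40 = 4.00 × 10^3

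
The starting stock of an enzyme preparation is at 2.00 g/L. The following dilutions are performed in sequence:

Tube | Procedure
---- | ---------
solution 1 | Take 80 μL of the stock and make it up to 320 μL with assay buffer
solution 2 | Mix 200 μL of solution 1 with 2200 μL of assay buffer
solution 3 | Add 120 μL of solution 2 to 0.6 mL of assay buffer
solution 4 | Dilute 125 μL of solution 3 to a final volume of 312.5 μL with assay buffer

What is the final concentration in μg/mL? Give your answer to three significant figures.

Step 1: 80 μL brought to 320 μL → factor 320/80 = 4
Step 2: 200 μL + 2200 μL = 2400 μL total → factor 2400/200 = 12
Step 3: 120 μL + 0.6 mL = 720 μL total → factor 720/120 = 6
Step 4: 125 μL brought to 312.5 μL → factor 312.5/125 = 2.5
Overall dilution factor = 4 × 12 × 6 × 2.5 = 720
Final = 2.00 g/L / 720 = 0.002778 g/L = 2.78 μg/mL

2.78 μg/mL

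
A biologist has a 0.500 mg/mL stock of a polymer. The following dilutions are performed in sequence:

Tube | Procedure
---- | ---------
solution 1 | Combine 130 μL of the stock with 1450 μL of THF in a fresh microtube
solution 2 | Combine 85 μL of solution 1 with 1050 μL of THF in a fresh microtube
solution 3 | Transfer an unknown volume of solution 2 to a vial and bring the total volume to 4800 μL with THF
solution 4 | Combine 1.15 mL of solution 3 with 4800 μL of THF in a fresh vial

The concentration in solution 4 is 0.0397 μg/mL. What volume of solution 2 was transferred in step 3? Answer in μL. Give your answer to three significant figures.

320 μL

Step 1: 130 μL + 1450 μL = 1580 μL total → factor 1580/130 = 12.154
Step 2: 85 μL + 1050 μL = 1135 μL total → factor 1135/85 = 13.353
Step 3: v brought to 4800 μL → factor = 4800 μL/v
Step 4: 1.15 mL + 4800 μL = 5.95 mL total → factor 5.95/1.15 = 5.1739
Product of known-step factors = 839.67
Overall factor = 0.500 mg/mL / (0.0397 μg/mL) = 12594
Step-3 factor = 12594 / 839.67 = 14.999
v = 4800 μL / 14.999 = 320 μL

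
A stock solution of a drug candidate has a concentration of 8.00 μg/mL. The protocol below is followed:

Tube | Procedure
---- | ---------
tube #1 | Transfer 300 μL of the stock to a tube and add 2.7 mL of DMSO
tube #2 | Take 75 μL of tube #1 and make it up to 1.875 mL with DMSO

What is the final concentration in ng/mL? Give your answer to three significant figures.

32.0 ng/mL

Step 1: 300 μL + 2.7 mL = 3000 μL total → factor 3000/300 = 10
Step 2: 75 μL brought to 1.875 mL → factor 1875/75 = 25
Overall dilution factor = 10 × 25 = 250
Final = 8.00 μg/mL / 250 = 0.03200 μg/mL = 32.0 ng/mL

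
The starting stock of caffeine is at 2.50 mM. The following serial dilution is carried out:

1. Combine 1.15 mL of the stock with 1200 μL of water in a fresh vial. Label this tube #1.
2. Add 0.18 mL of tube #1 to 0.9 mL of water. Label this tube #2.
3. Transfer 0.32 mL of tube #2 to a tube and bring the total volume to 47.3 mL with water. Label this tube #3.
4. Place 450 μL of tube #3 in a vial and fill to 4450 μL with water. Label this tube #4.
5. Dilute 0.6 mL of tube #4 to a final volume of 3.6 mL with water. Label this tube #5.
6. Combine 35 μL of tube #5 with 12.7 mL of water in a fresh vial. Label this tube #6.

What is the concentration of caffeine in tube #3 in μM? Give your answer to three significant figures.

1.38 μM

Step 1: 1.15 mL + 1200 μL = 2.35 mL total → factor 2.35/1.15 = 2.0435
Step 2: 0.18 mL + 0.9 mL = 1.08 mL total → factor 1.08/0.18 = 6
Step 3: 0.32 mL brought to 47.3 mL → factor 47.3/0.32 = 147.81
Dilution factor through tube #3 = 2.0435 × 6 × 147.81 = 1812.3
[tube #3] = 2.50 mM / 1812.3 = 0.001379 mM = 1.38 μM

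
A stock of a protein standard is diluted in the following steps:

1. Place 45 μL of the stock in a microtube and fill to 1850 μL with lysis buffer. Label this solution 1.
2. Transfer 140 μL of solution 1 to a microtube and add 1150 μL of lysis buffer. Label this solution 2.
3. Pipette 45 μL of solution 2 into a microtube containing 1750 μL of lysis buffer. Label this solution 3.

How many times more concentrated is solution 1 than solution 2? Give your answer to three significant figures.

Step 1: 45 μL brought to 1850 μL → factor 1850/45 = 41.111
Step 2: 140 μL + 1150 μL = 1290 μL total → factor 1290/140 = 9.2143
Dilution factor to solution 1 = 41.111; to solution 2 = 378.81
[solution 1]/[solution 2] = (factor to solution 2)/(factor to solution 1) = 378.81/41.111 = 9.21

9.21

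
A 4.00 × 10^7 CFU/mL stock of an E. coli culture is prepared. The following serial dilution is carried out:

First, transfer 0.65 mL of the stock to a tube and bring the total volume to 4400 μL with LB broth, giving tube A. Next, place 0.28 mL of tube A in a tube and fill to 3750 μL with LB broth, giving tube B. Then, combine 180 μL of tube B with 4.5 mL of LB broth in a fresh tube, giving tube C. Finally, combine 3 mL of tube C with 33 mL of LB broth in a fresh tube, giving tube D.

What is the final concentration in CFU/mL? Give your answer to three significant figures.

1.41 × 10^3 CFU/mL

Step 1: 0.65 mL brought to 4400 μL → factor 4.4/0.65 = 6.7692
Step 2: 0.28 mL brought to 3750 μL → factor 3.75/0.28 = 13.393
Step 3: 180 μL + 4.5 mL = 4680 μL total → factor 4680/180 = 26
Step 4: 3 mL + 33 mL = 36 mL total → factor 36/3 = 12
Overall dilution factor = 6.7692 × 13.393 × 26 × 12 = 28286
Final = 4.00 × 10^7 CFU/mL / 28286 = 1.41 × 10^3 CFU/mL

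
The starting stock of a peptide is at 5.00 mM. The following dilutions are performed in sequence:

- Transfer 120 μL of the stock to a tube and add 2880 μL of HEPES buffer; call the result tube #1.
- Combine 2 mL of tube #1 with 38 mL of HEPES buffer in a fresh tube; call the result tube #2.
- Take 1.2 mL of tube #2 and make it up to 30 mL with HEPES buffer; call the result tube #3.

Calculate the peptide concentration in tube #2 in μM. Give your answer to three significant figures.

10.0 μM

Step 1: 120 μL + 2880 μL = 3000 μL total → factor 3000/120 = 25
Step 2: 2 mL + 38 mL = 40 mL total → factor 40/2 = 20
Dilution factor through tube #2 = 25 × 20 = 500
[tube #2] = 5.00 mM / 500 = 0.01000 mM = 10.0 μM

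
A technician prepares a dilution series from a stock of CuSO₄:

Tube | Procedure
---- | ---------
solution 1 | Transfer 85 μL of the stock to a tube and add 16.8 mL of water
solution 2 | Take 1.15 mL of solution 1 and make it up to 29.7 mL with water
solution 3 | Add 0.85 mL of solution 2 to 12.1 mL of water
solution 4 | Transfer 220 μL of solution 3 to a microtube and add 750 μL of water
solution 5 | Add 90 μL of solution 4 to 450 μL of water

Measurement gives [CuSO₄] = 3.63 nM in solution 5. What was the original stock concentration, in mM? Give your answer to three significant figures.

Step 1: 85 μL + 16.8 mL = 16885 μL total → factor 16885/85 = 198.65
Step 2: 1.15 mL brought to 29.7 mL → factor 29.7/1.15 = 25.826
Step 3: 0.85 mL + 12.1 mL = 12.95 mL total → factor 12.95/0.85 = 15.235
Step 4: 220 μL + 750 μL = 970 μL total → factor 970/220 = 4.4091
Step 5: 90 μL + 450 μL = 540 μL total → factor 540/90 = 6
Overall dilution factor = 198.65 × 25.826 × 15.235 × 4.4091 × 6 = 2.0677 × 10^6
Stock = 3.63 nM × 2.0677 × 10^6 = 7.506 × 10^6 nM = 7.51 mM

7.51 mM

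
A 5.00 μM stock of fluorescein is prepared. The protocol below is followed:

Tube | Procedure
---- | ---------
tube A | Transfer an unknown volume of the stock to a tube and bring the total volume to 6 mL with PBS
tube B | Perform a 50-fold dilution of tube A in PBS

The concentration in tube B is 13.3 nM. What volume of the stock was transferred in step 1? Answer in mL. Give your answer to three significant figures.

Step 1: v brought to 6 mL → factor = 6 mL/v
Step 2: 50-fold → factor 50
Product of known-step factors = 50
Overall factor = 5.00 μM / (13.3 nM) = 375.94
Step-1 factor = 375.94 / 50 = 7.5188
v = 6 mL / 7.5188 = 0.798 mL

0.798 mL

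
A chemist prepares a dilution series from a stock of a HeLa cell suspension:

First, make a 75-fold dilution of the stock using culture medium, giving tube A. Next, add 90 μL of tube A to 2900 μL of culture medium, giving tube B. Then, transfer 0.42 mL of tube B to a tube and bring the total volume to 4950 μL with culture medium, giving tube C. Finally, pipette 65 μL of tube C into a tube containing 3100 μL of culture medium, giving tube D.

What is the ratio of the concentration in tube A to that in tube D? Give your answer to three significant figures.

1.91 × 10^4

Step 1: 75-fold → factor 75
Step 2: 90 μL + 2900 μL = 2990 μL total → factor 2990/90 = 33.222
Step 3: 0.42 mL brought to 4950 μL → factor 4.95/0.42 = 11.786
Step 4: 65 μL + 3100 μL = 3165 μL total → factor 3165/65 = 48.692
Dilution factor to tube A = 75; to tube D = 1.4299 × 10^6
[tube A]/[tube D] = (factor to tube D)/(factor to tube A) = 1.4299 × 10^6/75 = 1.91 × 10^4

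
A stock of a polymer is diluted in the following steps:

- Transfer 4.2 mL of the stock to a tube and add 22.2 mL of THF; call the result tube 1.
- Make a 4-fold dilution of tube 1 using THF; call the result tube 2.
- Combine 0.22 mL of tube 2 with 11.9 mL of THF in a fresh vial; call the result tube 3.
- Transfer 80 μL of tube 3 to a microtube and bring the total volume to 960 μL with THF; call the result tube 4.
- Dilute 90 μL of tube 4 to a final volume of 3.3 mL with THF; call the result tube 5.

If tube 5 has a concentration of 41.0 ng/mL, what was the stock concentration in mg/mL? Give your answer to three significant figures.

Step 1: 4.2 mL + 22.2 mL = 26.4 mL total → factor 26.4/4.2 = 6.2857
Step 2: 4-fold → factor 4
Step 3: 0.22 mL + 11.9 mL = 12.12 mL total → factor 12.12/0.22 = 55.091
Step 4: 80 μL brought to 960 μL → factor 960/80 = 12
Step 5: 90 μL brought to 3.3 mL → factor 3300/90 = 36.667
Overall dilution factor = 6.2857 × 4 × 55.091 × 12 × 36.667 = 6.0946 × 10^5
Stock = 41.0 ng/mL × 6.0946 × 10^5 = 2.499 × 10^7 ng/mL = 25.0 mg/mL

25.0 mg/mL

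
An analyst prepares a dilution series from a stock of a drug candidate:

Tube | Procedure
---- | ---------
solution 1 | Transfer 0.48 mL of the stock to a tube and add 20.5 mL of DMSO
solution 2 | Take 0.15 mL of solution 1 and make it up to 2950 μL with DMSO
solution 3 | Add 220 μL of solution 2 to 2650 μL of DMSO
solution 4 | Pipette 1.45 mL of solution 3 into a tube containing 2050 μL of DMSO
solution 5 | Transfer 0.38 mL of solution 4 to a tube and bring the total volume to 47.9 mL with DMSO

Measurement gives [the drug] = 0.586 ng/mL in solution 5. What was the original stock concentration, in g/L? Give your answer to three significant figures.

Step 1: 0.48 mL + 20.5 mL = 20.98 mL total → factor 20.98/0.48 = 43.708
Step 2: 0.15 mL brought to 2950 μL → factor 2.95/0.15 = 19.667
Step 3: 220 μL + 2650 μL = 2870 μL total → factor 2870/220 = 13.045
Step 4: 1.45 mL + 2050 μL = 3.5 mL total → factor 3.5/1.45 = 2.4138
Step 5: 0.38 mL brought to 47.9 mL → factor 47.9/0.38 = 126.05
Overall dilution factor = 43.708 × 19.667 × 13.045 × 2.4138 × 126.05 = 3.412 × 10^6
Stock = 0.586 ng/mL × 3.412 × 10^6 = 1.999 × 10^6 ng/mL = 2.00 g/L

2.00 g/L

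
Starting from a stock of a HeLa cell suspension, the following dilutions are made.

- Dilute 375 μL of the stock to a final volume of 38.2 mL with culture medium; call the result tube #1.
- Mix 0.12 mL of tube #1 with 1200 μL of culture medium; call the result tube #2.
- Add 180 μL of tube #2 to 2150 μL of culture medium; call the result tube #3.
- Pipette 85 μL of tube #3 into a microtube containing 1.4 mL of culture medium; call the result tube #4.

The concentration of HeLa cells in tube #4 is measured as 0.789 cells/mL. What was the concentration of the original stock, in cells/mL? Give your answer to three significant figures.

2.00 × 10^5 cells/mL

Step 1: 375 μL brought to 38.2 mL → factor 38200/375 = 101.87
Step 2: 0.12 mL + 1200 μL = 1.32 mL total → factor 1.32/0.12 = 11
Step 3: 180 μL + 2150 μL = 2330 μL total → factor 2330/180 = 12.944
Step 4: 85 μL + 1.4 mL = 1485 μL total → factor 1485/85 = 17.471
Overall dilution factor = 101.87 × 11 × 12.944 × 17.471 = 2.5341 × 10^5
Stock = 0.789 cells/mL × 2.5341 × 10^5 = 2.00 × 10^5 cells/mL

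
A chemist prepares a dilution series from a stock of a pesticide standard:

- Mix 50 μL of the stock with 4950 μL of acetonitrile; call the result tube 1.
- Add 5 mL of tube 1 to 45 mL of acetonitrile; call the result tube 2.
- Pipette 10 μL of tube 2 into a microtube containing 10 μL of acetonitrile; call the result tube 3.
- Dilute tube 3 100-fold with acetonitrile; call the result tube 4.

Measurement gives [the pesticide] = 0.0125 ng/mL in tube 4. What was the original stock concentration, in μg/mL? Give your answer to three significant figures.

Step 1: 50 μL + 4950 μL = 5000 μL total → factor 5000/50 = 100
Step 2: 5 mL + 45 mL = 50 mL total → factor 50/5 = 10
Step 3: 10 μL + 10 μL = 20 μL total → factor 20/10 = 2
Step 4: 100-fold → factor 100
Overall dilution factor = 100 × 10 × 2 × 100 = 2 × 10^5
Stock = 0.0125 ng/mL × 2 × 10^5 = 2500 ng/mL = 2.50 μg/mL

2.50 μg/mL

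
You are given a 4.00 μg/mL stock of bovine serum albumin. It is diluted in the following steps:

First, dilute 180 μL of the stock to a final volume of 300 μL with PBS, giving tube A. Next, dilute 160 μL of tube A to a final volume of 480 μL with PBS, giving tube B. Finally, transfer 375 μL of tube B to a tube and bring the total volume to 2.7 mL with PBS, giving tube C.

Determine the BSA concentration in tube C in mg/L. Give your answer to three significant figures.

Step 1: 180 μL brought to 300 μL → factor 300/180 = 1.6667
Step 2: 160 μL brought to 480 μL → factor 480/160 = 3
Step 3: 375 μL brought to 2.7 mL → factor 2700/375 = 7.2
Overall dilution factor = 1.6667 × 3 × 7.2 = 36
Final = 4.00 μg/mL / 36 = 0.1111 μg/mL = 0.111 mg/L

0.111 mg/L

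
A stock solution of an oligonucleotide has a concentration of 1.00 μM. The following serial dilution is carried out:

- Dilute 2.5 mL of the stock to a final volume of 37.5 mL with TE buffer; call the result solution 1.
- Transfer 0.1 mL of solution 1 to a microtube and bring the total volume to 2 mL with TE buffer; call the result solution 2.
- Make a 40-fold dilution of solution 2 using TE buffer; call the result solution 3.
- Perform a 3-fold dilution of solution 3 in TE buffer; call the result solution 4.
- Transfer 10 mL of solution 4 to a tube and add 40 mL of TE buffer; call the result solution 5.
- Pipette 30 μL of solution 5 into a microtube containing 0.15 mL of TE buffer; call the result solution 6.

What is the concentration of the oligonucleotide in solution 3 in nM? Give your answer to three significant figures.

Step 1: 2.5 mL brought to 37.5 mL → factor 37.5/2.5 = 15
Step 2: 0.1 mL brought to 2 mL → factor 2/0.1 = 20
Step 3: 40-fold → factor 40
Dilution factor through solution 3 = 15 × 20 × 40 = 12000
[solution 3] = 1.00 μM / 12000 = 8.333 × 10^-5 μM = 0.0833 nM

0.0833 nM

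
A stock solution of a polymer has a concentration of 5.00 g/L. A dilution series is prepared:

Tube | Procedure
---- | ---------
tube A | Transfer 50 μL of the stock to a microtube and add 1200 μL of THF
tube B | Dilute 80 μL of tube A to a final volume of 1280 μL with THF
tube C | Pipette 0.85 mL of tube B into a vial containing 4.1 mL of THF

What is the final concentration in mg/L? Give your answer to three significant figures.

Step 1: 50 μL + 1200 μL = 1250 μL total → factor 1250/50 = 25
Step 2: 80 μL brought to 1280 μL → factor 1280/80 = 16
Step 3: 0.85 mL + 4.1 mL = 4.95 mL total → factor 4.95/0.85 = 5.8235
Overall dilution factor = 25 × 16 × 5.8235 = 2329.4
Final = 5.00 g/L / 2329.4 = 0.002146 g/L = 2.15 mg/L

2.15 mg/L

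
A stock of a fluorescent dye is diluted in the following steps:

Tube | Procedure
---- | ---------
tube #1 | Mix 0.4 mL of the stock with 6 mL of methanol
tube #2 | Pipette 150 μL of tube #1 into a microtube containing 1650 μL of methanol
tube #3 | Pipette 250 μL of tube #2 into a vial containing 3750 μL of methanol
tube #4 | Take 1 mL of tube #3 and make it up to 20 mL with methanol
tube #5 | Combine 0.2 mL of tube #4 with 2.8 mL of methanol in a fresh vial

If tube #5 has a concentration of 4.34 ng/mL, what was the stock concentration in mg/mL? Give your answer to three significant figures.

Step 1: 0.4 mL + 6 mL = 6.4 mL total → factor 6.4/0.4 = 16
Step 2: 150 μL + 1650 μL = 1800 μL total → factor 1800/150 = 12
Step 3: 250 μL + 3750 μL = 4000 μL total → factor 4000/250 = 16
Step 4: 1 mL brought to 20 mL → factor 20/1 = 20
Step 5: 0.2 mL + 2.8 mL = 3 mL total → factor 3/0.2 = 15
Overall dilution factor = 16 × 12 × 16 × 20 × 15 = 9.216 × 10^5
Stock = 4.34 ng/mL × 9.216 × 10^5 = 4.000 × 10^6 ng/mL = 4.00 mg/mL

4.00 mg/mL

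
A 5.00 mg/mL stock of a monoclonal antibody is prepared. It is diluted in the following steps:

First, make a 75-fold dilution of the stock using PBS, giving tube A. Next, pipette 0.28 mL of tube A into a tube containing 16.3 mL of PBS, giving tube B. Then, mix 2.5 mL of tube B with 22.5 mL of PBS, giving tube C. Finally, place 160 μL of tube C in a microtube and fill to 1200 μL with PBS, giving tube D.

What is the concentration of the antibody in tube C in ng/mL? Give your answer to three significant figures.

113 ng/mL

Step 1: 75-fold → factor 75
Step 2: 0.28 mL + 16.3 mL = 16.58 mL total → factor 16.58/0.28 = 59.214
Step 3: 2.5 mL + 22.5 mL = 25 mL total → factor 25/2.5 = 10
Dilution factor through tube C = 75 × 59.214 × 10 = 44411
[tube C] = 5.00 mg/mL / 44411 = 0.0001126 mg/mL = 113 ng/mL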